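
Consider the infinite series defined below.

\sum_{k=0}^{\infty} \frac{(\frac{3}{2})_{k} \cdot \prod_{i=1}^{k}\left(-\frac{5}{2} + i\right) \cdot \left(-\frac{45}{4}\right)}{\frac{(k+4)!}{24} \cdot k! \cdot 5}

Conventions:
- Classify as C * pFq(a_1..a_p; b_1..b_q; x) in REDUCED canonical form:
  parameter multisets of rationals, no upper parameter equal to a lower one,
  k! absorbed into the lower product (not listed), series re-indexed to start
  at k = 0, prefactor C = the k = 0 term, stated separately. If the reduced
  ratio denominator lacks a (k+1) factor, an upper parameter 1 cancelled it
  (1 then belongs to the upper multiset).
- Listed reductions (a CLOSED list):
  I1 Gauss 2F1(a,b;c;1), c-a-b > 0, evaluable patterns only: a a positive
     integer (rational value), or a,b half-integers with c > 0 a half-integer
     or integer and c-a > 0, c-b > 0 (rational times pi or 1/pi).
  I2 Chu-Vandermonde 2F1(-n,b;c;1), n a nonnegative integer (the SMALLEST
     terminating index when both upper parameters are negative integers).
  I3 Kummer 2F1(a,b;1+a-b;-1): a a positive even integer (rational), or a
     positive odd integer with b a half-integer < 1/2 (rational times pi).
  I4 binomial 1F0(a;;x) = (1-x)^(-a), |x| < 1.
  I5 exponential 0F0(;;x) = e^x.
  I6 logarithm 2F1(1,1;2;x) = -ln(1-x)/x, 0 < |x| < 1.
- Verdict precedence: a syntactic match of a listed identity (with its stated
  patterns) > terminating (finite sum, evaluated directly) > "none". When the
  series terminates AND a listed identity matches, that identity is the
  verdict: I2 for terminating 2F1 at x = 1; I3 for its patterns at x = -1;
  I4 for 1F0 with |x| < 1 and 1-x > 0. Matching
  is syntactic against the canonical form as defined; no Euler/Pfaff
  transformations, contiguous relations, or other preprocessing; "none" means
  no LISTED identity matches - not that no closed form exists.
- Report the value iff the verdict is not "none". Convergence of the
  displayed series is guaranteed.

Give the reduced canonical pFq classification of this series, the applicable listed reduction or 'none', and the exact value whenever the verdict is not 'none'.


Structural cue: from the first term -\frac{9}{4}: the denominator's factorial ratio (C = -9/4) is a lower Pochhammer.
Step ratio: r(k) = 1 * (k-\frac{3}{2}) (k+\frac{3}{2}) / [(k+5) (k+1)] - rational in k, leading ratio 1; with t_0 = -\frac{9}{4}, classification follows.

Reduced: x = 1, 2F1, upper = {-\frac{3}{2}, \frac{3}{2}}, lower = {5}, C = -\frac{9}{4}. Verdict at x = 1: Gauss's theorem I1 (half-integer case) matches (x = 1; upper {-\frac{3}{2}, \frac{3}{2}} half-integers, c = 5 in the evaluable pattern). Its exact value is \left(-\frac{8192}{1925}\right) / \pi.


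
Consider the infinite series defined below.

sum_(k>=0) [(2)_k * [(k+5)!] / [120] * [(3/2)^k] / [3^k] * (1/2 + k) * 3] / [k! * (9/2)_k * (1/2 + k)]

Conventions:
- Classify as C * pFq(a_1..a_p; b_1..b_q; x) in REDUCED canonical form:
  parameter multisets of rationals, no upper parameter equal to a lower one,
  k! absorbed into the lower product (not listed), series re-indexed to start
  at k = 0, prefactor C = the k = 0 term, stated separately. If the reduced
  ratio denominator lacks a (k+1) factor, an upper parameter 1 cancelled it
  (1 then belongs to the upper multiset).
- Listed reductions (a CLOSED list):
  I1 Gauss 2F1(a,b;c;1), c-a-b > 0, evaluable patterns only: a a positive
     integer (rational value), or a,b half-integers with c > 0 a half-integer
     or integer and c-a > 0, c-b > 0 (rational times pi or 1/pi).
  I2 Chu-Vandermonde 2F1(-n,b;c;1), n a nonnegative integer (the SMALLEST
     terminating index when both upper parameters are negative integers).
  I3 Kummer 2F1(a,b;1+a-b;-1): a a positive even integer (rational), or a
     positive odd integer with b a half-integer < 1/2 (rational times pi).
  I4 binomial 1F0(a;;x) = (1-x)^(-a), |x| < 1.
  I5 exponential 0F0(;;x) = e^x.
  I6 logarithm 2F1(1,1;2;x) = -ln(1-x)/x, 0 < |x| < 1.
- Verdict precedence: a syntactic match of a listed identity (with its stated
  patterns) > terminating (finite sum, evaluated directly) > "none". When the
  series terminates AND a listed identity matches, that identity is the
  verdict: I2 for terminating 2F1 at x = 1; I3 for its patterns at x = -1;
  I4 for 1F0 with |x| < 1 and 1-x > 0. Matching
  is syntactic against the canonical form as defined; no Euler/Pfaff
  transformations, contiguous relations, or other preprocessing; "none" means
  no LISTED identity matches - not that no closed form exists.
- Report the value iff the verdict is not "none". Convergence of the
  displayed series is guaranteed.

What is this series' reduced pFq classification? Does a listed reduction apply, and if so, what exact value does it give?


Reduced: x = 1/2, 2F1, upper = {2, 6}, lower = {9/2}, C = 3. Verdict: none here - no I1-I6 shape fits x = 1/2 with lower {9/2}.

The tell: from the first term 3: k + 1/2 divides numerator and denominator alike; prefactor 3 after cancelling.
Step ratio: r(k) = (1/2) * (k+2) (k+6) / [(k+9/2) (k+1)] ; factor over Q: parameters, x = (1/2), and C = 3.


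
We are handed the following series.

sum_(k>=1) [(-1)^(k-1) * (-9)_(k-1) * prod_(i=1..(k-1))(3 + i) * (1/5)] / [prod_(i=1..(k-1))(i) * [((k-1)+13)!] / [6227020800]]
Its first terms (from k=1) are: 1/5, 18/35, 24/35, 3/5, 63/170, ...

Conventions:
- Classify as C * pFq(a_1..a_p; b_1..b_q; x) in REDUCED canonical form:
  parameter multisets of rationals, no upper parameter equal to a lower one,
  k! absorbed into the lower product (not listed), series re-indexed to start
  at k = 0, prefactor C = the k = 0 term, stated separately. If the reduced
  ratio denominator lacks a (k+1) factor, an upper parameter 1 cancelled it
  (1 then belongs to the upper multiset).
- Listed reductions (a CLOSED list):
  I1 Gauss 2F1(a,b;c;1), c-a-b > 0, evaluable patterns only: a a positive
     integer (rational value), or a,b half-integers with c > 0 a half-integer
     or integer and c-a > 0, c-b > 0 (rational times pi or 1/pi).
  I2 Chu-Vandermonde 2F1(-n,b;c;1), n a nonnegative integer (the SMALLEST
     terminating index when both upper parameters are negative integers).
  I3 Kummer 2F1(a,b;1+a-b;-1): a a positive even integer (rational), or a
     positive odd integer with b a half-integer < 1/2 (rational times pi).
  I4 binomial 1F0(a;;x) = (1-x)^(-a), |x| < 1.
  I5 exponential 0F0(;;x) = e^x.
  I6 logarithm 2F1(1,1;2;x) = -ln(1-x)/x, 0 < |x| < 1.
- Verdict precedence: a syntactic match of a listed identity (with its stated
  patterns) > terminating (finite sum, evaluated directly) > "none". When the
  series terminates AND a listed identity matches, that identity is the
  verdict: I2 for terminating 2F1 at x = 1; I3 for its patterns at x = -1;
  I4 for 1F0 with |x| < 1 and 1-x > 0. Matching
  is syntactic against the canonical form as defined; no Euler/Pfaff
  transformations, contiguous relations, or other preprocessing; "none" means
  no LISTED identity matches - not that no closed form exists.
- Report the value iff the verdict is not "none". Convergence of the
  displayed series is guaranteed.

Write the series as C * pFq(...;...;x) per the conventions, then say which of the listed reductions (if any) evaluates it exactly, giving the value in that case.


Canonical form: C = 1/5 times 2F1 with upper {-9, 4}, lower {14}, x = -1. Verdict: Kummer (I3) applies (x = -1; c = 14 equals 1+a-b for upper {-9, 4}: listed pattern). Hence: 13/5.

Key observation: from the first term 1/5: the product of the first k integers (C = 1/5, x = -1) is k!.
Consecutive-term ratio: r(k) = (-1) * (k-9) (k+4) / [(k+14) (k+1)] - rational; roots negated = parameters, x = (-1), C = 1/5.


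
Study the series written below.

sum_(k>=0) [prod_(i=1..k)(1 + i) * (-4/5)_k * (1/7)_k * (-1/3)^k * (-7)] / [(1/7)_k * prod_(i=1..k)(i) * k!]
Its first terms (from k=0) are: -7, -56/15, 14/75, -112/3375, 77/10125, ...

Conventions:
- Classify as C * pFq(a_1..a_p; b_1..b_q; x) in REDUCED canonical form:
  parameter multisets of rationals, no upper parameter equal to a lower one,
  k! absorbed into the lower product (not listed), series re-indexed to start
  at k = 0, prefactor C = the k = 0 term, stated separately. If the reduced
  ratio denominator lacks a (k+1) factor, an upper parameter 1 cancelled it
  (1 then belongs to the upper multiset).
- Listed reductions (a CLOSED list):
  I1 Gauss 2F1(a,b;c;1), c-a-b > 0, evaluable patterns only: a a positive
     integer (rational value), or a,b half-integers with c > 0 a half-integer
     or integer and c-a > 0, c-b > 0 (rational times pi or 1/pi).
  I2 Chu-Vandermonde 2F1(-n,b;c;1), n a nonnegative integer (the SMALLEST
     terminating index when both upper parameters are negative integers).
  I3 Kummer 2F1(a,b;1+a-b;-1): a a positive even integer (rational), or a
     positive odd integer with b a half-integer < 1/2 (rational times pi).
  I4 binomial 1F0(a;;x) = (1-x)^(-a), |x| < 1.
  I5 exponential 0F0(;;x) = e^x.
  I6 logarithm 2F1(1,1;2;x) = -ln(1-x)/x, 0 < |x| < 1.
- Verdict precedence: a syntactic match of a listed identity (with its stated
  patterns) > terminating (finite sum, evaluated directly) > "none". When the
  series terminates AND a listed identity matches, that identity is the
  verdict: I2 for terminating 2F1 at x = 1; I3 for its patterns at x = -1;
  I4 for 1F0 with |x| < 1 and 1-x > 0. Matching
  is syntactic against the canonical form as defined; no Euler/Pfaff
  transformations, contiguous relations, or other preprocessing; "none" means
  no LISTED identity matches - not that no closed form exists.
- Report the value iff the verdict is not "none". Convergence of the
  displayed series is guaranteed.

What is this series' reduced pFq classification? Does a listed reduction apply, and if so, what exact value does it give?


This is -7 * 2F1(-4/5, 2; 1; -1/3) in reduced canonical form. Verdict: none here - no I1-I6 shape fits x = -1/3 with lower {1}.

First insight: with t_0 = -7, the parameter 1/7 appears in both the upper and lower lists and cancels.
Term ratio: r(k) = (-1/3) * (k-4/5) (k+2) / [(k+1) (k+1)] ; factor over Q: parameters, x = (-1/3), and C = -7.


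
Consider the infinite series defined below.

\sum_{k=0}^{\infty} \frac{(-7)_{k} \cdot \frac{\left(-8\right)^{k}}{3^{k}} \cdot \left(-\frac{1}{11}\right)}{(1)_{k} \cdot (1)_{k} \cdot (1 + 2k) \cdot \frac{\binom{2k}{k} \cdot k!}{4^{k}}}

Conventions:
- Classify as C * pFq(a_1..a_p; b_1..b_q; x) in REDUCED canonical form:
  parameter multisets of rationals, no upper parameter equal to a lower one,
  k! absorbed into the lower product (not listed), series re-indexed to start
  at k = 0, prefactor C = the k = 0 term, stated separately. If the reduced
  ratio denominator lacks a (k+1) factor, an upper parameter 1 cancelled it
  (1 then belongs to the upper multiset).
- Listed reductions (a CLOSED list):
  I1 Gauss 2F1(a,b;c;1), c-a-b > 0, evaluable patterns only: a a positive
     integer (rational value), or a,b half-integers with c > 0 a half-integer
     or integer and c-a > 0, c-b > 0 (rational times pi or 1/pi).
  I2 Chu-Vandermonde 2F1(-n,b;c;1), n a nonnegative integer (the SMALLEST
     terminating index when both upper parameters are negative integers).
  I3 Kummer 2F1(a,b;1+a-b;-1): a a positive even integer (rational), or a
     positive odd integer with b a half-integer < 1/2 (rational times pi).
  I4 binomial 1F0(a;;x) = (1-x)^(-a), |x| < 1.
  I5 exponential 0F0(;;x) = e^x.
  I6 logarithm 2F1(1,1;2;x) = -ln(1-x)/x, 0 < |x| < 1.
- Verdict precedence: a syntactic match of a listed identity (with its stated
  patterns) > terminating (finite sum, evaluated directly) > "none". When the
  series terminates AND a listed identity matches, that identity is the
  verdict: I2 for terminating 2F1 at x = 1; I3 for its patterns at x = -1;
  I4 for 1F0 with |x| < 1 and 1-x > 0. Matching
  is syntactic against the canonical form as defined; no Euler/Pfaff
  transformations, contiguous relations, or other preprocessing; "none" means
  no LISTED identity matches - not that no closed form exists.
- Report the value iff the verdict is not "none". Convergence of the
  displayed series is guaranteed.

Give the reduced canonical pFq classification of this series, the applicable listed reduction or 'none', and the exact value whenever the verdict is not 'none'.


x = -\frac{8}{3} here; the reduced form reads 1F2, upper {-7}, lower {1, \frac{3}{2}}, C = -\frac{1}{11}. Verdict: terminating at k = 7: the factor (-7)_k kills every later term; summing the 8 survivors is exact. Hence: -\frac{60195028166281}{15360704233875}.

Key observation: t_0 being -\frac{1}{11}, (1)_k (C = -1/11) is k! itself.
Step ratio: r(k) = -\frac{8}{3} * (k-7) / [(k+1) (k+\frac{3}{2}) (k+1)] - poly over poly, x = -\frac{8}{3} from leading terms; C = -\frac{1}{11} at k = 0.


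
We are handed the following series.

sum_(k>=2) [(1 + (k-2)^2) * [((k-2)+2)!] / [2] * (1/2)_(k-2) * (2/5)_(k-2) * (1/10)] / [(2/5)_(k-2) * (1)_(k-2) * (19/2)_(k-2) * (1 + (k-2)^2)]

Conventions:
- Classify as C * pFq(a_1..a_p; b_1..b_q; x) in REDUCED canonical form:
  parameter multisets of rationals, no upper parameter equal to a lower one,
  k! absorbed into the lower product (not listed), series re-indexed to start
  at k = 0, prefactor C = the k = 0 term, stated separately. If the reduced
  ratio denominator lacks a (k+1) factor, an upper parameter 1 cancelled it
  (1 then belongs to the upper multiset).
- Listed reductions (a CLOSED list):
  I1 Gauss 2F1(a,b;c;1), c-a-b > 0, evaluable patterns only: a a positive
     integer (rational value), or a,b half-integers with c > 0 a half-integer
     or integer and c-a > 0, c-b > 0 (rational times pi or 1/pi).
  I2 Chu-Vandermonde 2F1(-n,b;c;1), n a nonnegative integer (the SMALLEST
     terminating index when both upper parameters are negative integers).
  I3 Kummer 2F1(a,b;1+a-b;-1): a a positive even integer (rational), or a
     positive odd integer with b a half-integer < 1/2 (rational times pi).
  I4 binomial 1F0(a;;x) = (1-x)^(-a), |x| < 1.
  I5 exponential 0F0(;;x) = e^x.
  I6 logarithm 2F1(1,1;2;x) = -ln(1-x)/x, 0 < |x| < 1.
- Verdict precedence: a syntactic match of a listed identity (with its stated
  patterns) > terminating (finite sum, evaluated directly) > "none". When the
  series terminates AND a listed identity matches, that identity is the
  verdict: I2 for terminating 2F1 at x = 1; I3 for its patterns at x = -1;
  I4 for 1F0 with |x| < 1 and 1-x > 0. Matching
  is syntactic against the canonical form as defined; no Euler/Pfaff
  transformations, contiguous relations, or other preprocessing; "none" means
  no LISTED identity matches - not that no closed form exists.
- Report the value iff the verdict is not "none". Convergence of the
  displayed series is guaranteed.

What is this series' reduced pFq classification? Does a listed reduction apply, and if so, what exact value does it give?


With C = 1/10: the canonical form is 2F1(1/2, 3; 19/2; 1). Verdict (x = 1): Gauss (I1, integer-parameter pattern) applies (x = 1: the Gamma ratio telescopes since c-a-b = 6 > 0 and a = 3 in Z>0). Its exact value is 221/1792.

Key observation: with t_0 = 1/10, k^2 + 1 divides numerator and denominator alike; C = 1/10 after cancelling.
Ratio: r(k) = 1 * (k+1/2) (k+3) / [(k+19/2) (k+1)] ; factor over Q: parameters, x = 1, and C = 1/10.


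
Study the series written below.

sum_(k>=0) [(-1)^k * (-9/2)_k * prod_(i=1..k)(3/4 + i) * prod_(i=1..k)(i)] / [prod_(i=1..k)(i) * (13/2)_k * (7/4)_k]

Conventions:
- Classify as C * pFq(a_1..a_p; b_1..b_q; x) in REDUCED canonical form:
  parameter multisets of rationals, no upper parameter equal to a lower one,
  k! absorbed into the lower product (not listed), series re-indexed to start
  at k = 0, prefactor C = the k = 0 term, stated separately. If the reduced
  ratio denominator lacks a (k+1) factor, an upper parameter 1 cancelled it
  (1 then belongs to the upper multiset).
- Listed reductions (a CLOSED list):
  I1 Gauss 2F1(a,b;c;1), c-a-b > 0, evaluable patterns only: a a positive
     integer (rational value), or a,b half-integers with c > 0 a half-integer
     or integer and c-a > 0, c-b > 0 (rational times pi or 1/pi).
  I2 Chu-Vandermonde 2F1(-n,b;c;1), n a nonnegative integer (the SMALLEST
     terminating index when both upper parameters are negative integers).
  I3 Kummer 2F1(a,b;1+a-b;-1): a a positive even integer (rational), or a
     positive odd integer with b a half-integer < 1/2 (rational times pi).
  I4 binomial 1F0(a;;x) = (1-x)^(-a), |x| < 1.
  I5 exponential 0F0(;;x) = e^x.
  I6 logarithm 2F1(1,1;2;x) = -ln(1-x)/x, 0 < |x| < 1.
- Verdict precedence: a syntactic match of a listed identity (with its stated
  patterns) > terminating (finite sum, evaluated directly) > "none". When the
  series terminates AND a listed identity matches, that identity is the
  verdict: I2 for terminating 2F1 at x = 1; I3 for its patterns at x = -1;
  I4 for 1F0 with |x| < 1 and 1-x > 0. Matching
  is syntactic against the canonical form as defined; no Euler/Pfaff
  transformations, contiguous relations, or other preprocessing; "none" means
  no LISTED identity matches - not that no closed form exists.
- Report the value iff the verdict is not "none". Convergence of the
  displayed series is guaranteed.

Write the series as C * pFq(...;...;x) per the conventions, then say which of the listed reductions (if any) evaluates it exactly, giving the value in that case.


With C = 1: the canonical form is 2F1(-9/2, 1; 13/2; -1). Verdict: Kummer (I3) matches (x = -1; c = 13/2 equals 1+a-b for upper {-9/2, 1}: listed pattern). Hence: (693/1024) * pi.

Structural cue: x = (-1) and the parameter 7/4 appears in both the upper and lower lists and cancels.
Term ratio: r(k) = (-1) * (k-9/2) (k+1) / [(k+13/2) (k+1)] ; factor over Q: parameters, x = (-1), and C = 1.


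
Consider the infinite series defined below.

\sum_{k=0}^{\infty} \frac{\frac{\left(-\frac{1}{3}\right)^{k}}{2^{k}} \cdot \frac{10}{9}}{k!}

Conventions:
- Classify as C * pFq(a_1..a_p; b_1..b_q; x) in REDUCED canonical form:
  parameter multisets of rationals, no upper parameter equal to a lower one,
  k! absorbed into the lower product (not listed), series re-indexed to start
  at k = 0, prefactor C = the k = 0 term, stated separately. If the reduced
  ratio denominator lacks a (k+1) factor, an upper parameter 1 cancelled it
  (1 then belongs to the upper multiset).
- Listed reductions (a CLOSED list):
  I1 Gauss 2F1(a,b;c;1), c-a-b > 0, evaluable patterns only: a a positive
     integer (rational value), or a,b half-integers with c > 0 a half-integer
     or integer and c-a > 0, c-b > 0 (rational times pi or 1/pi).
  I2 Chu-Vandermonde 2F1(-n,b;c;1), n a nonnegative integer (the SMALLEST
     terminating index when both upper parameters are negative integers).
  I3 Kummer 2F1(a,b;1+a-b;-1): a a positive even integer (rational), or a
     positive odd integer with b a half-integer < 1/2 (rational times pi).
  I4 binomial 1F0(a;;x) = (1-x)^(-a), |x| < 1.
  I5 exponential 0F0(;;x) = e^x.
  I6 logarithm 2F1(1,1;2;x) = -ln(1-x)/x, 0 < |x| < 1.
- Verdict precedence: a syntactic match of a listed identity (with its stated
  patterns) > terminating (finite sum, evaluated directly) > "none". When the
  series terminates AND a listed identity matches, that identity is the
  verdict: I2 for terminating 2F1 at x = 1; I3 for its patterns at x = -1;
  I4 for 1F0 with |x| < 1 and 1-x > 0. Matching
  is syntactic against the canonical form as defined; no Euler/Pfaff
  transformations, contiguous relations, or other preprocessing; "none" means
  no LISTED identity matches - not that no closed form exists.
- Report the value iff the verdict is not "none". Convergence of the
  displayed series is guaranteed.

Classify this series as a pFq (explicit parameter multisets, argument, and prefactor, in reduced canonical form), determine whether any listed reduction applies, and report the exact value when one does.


The series (x = -\frac{1}{6}) is 0F0: upper {-}, lower {-}, prefactor \frac{10}{9}. Verdict at x = -\frac{1}{6}: exponential (I5) matches (the 0F0 exponential series at x = -\frac{1}{6}). Hence: \frac{10}{9} \cdot e^{-\frac{1}{6}}.

Key observation: from the first term \frac{10}{9}: the two k-th powers (prefactor 10/9) combine into one argument.
Term ratio: r(k) = -\frac{1}{6} * 1 / [(k+1)] - poly over poly, x = -\frac{1}{6} from leading terms; C = \frac{10}{9} at k = 0.


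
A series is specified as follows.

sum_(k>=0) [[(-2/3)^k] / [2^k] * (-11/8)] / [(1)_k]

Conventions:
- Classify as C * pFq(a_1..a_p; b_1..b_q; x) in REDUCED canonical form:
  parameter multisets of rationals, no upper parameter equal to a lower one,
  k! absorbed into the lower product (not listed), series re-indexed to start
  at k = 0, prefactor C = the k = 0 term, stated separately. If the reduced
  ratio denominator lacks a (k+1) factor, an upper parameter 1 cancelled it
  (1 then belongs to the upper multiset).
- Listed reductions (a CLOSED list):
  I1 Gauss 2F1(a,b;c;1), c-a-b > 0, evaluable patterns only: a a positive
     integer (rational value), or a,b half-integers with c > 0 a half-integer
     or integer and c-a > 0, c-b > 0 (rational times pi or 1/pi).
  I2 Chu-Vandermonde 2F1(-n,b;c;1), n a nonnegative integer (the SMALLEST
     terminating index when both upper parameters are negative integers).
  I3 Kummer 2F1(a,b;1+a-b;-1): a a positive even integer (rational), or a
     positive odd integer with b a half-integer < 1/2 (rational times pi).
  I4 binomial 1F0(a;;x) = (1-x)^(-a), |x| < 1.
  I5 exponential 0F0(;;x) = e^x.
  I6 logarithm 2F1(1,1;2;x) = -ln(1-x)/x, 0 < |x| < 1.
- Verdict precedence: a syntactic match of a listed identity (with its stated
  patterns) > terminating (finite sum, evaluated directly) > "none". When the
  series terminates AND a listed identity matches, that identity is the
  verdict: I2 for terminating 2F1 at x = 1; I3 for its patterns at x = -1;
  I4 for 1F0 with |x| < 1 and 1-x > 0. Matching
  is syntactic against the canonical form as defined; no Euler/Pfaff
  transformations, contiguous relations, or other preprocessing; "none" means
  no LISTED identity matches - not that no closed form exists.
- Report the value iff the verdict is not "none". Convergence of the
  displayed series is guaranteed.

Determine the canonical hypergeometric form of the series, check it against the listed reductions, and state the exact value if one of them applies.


Key step: t_0 being -11/8, the two k-th powers (C = -11/8, x = -1/3) combine into one argument.
Step ratio: r(k) = (-1/3) * 1 / [(k+1)] - rational in k, leading ratio (-1/3); with t_0 = -11/8, classification follows.

Classification (C = -11/8): 0F0 with upper {-}, lower {-}, argument x = -1/3. Verdict: exponential (I5) matches (the 0F0 exponential series at x = -1/3). Exact value: (-11/8) * e^(-1/3).


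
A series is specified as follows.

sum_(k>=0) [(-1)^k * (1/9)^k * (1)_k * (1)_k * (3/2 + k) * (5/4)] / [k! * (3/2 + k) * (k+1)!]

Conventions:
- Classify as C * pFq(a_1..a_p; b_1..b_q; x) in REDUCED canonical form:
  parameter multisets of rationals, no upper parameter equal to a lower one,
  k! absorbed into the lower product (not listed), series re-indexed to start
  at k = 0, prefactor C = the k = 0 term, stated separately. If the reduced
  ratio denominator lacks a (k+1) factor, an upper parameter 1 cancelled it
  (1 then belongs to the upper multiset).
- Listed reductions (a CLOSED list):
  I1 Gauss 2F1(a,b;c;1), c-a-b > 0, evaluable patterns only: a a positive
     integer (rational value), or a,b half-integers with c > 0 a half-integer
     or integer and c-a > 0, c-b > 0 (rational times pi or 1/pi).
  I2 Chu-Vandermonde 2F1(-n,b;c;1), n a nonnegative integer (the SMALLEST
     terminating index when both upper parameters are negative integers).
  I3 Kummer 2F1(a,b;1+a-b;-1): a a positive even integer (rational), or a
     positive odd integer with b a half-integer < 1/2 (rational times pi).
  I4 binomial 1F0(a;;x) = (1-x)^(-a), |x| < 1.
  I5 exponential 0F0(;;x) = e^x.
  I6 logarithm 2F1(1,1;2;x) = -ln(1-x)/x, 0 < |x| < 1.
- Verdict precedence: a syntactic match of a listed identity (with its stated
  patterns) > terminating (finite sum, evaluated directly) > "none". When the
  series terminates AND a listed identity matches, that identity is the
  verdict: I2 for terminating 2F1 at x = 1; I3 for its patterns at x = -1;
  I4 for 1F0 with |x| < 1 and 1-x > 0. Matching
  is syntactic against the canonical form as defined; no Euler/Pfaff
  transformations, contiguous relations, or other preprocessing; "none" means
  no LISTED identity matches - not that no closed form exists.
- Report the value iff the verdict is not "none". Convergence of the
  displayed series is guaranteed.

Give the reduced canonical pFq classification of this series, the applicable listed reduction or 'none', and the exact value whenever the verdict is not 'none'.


This is 5/4 * 2F1(1, 1; 2; -1/9) in reduced canonical form. Verdict at x = -1/9: logarithm (I6) matches (the logarithm: parameters (1,1;2), x = -1/9). Value: (45/4) * ln(10/9).

Key observation: t_0 being 5/4, the denominator's factorial ratio (prefactor 5/4) is a lower Pochhammer.
Adjacent-term ratio: r(k) = (-1/9) * (k+1) (k+1) / [(k+2) (k+1)] - rational in k, leading ratio (-1/9); with t_0 = 5/4, classification follows.


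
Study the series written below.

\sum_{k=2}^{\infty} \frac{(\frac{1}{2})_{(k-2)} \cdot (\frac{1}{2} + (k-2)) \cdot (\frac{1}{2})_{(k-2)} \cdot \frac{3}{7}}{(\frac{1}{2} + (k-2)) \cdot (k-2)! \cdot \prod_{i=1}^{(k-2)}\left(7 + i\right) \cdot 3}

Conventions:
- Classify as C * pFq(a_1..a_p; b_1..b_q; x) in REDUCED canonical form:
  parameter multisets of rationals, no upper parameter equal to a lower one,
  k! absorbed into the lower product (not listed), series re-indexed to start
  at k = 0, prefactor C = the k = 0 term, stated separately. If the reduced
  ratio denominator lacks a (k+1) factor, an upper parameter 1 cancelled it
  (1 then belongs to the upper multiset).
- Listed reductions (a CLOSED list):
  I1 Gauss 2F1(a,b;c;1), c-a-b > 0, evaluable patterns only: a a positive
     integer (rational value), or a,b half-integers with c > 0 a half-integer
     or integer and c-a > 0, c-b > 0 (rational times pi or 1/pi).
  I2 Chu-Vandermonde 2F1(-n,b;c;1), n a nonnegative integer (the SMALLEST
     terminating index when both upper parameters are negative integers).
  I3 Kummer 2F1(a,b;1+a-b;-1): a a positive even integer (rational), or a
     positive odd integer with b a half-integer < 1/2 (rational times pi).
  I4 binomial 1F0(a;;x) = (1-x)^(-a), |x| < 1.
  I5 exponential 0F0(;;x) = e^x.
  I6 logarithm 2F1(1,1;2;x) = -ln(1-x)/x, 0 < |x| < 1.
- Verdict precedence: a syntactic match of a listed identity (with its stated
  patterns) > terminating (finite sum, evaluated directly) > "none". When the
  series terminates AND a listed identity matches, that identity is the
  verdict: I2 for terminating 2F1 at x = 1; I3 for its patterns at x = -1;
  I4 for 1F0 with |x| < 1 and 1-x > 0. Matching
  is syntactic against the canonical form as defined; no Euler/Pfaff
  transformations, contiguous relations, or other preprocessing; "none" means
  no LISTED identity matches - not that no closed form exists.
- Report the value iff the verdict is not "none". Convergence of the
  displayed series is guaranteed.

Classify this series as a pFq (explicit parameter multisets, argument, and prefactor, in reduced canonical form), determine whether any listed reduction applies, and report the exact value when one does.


This is \frac{1}{7} * 2F1(\frac{1}{2}, \frac{1}{2}; 8; 1) in reduced canonical form. Verdict: Gauss's theorem I1 (half-integer case) applies (x = 1; upper {\frac{1}{2}, \frac{1}{2}} half-integers, c = 8 in the evaluable pattern). Value: \frac{4194304}{9018009} / \pi.

Key step: t_0 = \frac{1}{7} here, and the lower running product (C = 1/7, x = 1) is a rising factorial.
Consecutive-term ratio: r(k) = 1 * (k+\frac{1}{2}) (k+\frac{1}{2}) / [(k+8) (k+1)] - rational in k, leading ratio 1; with t_0 = \frac{1}{7}, classification follows.


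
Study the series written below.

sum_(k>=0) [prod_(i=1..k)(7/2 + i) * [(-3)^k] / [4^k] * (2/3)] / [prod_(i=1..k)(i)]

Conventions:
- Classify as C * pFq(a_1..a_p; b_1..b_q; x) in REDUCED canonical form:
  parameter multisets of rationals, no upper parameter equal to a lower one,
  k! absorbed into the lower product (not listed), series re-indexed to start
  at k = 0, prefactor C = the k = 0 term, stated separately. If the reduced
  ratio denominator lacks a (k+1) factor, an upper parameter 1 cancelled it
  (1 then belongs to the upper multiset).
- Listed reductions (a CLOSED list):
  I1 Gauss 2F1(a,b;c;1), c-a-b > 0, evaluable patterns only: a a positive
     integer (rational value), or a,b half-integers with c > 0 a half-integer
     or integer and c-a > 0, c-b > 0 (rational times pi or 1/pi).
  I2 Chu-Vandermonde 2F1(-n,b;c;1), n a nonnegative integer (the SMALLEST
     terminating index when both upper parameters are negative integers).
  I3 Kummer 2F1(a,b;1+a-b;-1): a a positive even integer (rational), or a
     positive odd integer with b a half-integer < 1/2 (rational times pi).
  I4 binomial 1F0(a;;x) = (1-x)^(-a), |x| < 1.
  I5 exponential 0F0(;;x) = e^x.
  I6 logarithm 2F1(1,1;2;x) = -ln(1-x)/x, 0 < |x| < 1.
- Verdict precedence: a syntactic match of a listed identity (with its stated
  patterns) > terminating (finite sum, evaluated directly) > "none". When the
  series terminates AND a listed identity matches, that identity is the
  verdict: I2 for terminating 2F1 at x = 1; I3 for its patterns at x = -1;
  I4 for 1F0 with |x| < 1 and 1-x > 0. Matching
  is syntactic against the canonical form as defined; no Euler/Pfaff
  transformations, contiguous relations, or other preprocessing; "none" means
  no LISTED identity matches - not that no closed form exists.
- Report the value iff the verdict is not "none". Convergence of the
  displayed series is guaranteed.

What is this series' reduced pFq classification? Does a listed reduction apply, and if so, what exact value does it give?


Reduced: x = -3/4, 1F0, upper = {9/2}, lower = {-}, C = 2/3. Verdict: the binomial series (I4) matches (the 1F0 binomial series: exponent -9/2, x = -3/4). Exact value: (2/3) * (7/4)^(-9/2).

Key observation: from the first term 2/3: the two geometric factors (C = 2/3) combine into one argument.
Adjacent-term ratio: r(k) = (-3/4) * (k+9/2) / [(k+1)] - rational in k. x = (-3/4); t_0 = 2/3; negate the roots.


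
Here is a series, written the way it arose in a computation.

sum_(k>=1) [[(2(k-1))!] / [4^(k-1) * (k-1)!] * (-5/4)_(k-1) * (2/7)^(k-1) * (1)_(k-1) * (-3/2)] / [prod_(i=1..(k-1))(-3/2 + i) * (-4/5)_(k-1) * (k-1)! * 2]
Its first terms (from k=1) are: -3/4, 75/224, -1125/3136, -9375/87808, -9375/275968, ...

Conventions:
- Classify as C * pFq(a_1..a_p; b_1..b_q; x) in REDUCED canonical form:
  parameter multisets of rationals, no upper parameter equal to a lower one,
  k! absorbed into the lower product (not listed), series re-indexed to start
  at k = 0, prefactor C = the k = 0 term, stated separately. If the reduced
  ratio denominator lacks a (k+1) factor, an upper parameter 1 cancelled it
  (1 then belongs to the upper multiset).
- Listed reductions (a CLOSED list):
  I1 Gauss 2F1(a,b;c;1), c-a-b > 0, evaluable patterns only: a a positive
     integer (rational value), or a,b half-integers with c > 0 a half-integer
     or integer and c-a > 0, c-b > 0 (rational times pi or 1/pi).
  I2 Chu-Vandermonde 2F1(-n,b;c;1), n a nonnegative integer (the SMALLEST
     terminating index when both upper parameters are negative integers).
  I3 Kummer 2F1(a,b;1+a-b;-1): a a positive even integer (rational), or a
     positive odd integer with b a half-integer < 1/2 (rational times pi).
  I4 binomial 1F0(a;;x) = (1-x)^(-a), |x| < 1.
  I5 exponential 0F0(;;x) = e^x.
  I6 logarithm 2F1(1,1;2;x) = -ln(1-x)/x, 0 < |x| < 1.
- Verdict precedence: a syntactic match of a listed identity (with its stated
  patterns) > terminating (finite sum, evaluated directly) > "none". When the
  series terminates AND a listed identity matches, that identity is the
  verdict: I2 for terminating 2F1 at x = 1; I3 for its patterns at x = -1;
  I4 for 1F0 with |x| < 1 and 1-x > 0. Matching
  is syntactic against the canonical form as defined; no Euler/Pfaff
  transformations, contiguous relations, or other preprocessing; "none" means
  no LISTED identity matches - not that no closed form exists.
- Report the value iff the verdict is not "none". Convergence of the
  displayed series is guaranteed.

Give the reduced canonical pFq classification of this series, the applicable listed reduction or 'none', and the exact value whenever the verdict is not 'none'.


The series (x = 2/7) is 3F2: upper {-5/4, 1/2, 1}, lower {-4/5, -1/2}, prefactor -3/4. Verdict: none - this 3F2 at x = 2/7 matches no listed pattern, and upper {-5/4, 1/2, 1} holds no stopper.

Structural cue: from the first term -3/4: the constant factors (C = -3/4, x = 2/7) combine into one prefactor.
Adjacent-term ratio: r(k) = (2/7) * (k-5/4) (k+1/2) (k+1) / [(k-4/5) (k-1/2) (k+1)] - poly over poly, x = (2/7) from leading terms; C = -3/4 at k = 0.


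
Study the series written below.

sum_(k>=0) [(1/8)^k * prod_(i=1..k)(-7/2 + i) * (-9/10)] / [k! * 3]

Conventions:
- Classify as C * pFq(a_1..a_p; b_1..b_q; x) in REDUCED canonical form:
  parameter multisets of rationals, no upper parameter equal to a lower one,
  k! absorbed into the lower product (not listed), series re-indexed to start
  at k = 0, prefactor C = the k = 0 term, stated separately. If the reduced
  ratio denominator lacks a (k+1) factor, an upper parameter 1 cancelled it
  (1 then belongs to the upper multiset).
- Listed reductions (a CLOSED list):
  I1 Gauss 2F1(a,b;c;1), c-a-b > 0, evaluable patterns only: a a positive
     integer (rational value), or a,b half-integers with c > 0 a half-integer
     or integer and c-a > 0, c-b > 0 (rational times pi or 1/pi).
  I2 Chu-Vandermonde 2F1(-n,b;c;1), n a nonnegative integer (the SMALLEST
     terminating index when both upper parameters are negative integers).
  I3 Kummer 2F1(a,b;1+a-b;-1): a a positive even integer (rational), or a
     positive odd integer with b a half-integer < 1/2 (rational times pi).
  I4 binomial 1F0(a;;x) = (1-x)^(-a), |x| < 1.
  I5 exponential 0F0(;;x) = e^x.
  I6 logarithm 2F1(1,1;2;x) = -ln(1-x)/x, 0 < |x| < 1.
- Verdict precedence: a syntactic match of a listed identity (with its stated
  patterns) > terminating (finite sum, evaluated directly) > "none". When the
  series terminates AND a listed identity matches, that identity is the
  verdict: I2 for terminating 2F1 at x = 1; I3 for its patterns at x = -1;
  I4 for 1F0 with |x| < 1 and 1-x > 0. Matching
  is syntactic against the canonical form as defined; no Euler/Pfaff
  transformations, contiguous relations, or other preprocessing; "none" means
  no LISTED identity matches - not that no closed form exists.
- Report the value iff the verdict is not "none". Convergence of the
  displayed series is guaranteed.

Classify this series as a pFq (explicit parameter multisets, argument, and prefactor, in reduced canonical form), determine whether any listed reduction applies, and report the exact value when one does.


At argument 1/8: a 1F0 with upper {-5/2}, lower {-}, scaled by C = -3/10. Verdict at x = 1/8: the binomial series (I4) matches (the 1F0 binomial series: exponent 5/2, x = 1/8). Exact value: (-3/10) * (7/8)^(5/2).

Structural cue: from the first term -3/10: the running product (prefactor -3/10) telescopes to a rising factorial.
Adjacent-term ratio: r(k) = (1/8) * (k-5/2) / [(k+1)] - rational in k, leading ratio (1/8); with t_0 = -3/10, classification follows.


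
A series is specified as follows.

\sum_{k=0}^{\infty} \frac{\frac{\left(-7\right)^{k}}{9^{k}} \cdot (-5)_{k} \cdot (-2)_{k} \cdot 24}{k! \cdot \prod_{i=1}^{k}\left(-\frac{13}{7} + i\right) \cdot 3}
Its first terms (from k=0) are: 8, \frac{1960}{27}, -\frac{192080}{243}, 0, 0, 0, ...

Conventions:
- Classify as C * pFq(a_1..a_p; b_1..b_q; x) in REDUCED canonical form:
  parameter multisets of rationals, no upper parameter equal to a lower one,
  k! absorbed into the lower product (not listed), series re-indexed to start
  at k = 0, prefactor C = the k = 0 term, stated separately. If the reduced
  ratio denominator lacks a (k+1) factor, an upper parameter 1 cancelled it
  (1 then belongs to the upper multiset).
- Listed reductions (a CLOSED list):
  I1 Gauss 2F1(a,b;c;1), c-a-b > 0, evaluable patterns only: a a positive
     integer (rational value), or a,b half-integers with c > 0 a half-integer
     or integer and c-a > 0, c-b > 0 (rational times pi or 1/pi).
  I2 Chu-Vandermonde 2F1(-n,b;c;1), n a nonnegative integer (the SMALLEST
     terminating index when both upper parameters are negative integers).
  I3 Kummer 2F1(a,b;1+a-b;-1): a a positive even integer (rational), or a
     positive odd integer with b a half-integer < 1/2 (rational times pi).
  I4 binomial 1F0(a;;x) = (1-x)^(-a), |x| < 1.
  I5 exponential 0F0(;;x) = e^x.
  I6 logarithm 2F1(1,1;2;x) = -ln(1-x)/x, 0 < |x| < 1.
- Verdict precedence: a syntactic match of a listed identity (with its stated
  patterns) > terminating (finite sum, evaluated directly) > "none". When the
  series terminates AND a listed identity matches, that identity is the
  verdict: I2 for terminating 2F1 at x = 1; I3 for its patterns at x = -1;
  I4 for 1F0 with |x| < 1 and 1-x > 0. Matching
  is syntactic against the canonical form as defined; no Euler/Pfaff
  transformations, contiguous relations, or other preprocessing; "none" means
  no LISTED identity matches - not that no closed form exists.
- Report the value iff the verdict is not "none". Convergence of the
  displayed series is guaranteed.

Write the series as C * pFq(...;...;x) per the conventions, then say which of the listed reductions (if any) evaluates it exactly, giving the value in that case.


Classification (C = 8): 2F1 with upper {-5, -2}, lower {-\frac{6}{7}}, argument x = -\frac{7}{9}. Verdict: terminating - upper parameter -2 makes this a finite sum (last index 2), evaluated exactly. Hence: -\frac{172496}{243}.

Key observation: t_0 being 8, the two geometric factors (C = 8) combine into one argument.
Step ratio: r(k) = -\frac{7}{9} * (k-5) (k-2) / [(k-\frac{6}{7}) (k+1)] - rational in k. x = -\frac{7}{9}; t_0 = 8; negate the roots.


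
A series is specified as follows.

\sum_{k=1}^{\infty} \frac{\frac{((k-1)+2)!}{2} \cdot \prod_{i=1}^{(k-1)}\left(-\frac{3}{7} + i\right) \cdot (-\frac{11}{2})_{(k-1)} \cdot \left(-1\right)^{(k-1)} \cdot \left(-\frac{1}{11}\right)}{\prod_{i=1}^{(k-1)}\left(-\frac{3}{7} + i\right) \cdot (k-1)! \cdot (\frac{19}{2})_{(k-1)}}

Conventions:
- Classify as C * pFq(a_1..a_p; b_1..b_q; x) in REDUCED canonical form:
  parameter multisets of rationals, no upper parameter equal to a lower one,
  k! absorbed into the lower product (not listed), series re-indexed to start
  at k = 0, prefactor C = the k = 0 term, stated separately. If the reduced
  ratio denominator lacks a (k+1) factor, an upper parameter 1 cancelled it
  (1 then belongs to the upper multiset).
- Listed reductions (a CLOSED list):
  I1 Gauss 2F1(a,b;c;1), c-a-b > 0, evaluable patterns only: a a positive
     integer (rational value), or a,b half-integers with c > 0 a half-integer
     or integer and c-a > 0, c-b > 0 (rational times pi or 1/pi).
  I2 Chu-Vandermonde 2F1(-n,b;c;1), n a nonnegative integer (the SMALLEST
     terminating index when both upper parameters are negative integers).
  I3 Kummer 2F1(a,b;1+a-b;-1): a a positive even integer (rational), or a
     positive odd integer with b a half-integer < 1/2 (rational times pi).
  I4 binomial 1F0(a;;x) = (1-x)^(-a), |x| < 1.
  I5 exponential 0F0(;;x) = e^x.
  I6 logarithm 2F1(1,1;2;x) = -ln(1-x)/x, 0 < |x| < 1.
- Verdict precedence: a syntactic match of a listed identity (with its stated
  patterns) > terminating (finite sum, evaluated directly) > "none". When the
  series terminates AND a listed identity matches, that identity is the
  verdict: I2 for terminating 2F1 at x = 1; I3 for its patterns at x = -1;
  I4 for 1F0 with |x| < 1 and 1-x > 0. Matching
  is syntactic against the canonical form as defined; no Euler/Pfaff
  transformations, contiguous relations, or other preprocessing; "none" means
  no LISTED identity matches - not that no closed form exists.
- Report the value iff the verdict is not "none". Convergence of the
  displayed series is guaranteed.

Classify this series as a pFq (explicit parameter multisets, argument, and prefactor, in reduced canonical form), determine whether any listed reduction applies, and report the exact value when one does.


Reduced: x = -1, 2F1, upper = {-\frac{11}{2}, 3}, lower = {\frac{19}{2}}, C = -\frac{1}{11}. Verdict: this is Kummer's theorem (I3) (x = -1; c = \frac{19}{2} equals 1+a-b for upper {-\frac{11}{2}, 3}: listed pattern). Hence: \left(-\frac{9945}{65536}\right) \cdot \pi.

Structural cue: t_0 = -\frac{1}{11} here, and the lower running product (C = -1/11) is a rising factorial.
Ratio: r(k) = -1 * (k-\frac{11}{2}) (k+3) / [(k+\frac{19}{2}) (k+1)] - rational; roots negated = parameters, x = -1, C = -\frac{1}{11}.
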